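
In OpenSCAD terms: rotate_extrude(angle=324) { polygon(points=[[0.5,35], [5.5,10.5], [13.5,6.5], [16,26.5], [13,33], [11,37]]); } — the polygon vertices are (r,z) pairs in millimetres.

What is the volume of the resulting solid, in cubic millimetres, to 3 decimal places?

Profile (r,z), 6 vertices: (0.5,35) (5.5,10.5) (13.5,6.5) (16,26.5) (13,33) (11,37)
edge 0: (0.5,35)→(5.5,10.5)  cross = 0.5·10.5 − 5.5·35 = -187.2500; (r_i+r_j)·cross = 6·-187.2500 = -1123.5000
edge 1: (5.5,10.5)→(13.5,6.5)  cross = 5.5·6.5 − 13.5·10.5 = -106.0000; (r_i+r_j)·cross = 19·-106.0000 = -2014.0000
edge 2: (13.5,6.5)→(16,26.5)  cross = 13.5·26.5 − 16·6.5 = 253.7500; (r_i+r_j)·cross = 29.5·253.7500 = 7485.6250
edge 3: (16,26.5)→(13,33)  cross = 16·33 − 13·26.5 = 183.5000; (r_i+r_j)·cross = 29·183.5000 = 5321.5000
edge 4: (13,33)→(11,37)  cross = 13·37 − 11·33 = 118.0000; (r_i+r_j)·cross = 24·118.0000 = 2832.0000
edge 5: (11,37)→(0.5,35)  cross = 11·35 − 0.5·37 = 366.5000; (r_i+r_j)·cross = 11.5·366.5000 = 4214.7500
Σcross = 628.5000 → A = |Σcross|/2 = 314.2500 mm²
Σ(r_i+r_j)·cross = 16716.3750 → first moment M = |Σ|/6 = 2786.0625
R_c = M/A = 2786.0625/314.2500 = 8.8658 mm
θ = 324° = 5.654867 rad
V = θ·R_c·A = 5.654867·8.8658·314.2500 = 15754.812 mm³

Volume = 15754.812 mm³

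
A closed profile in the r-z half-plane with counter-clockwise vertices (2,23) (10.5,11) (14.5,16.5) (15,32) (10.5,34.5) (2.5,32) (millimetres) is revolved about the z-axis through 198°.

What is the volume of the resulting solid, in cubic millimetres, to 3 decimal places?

Volume = 6815.031 mm³

Profile (r,z), 6 vertices: (2,23) (10.5,11) (14.5,16.5) (15,32) (10.5,34.5) (2.5,32)
edge 0: (2,23)→(10.5,11)  cross = 2·11 − 10.5·23 = -219.5000; (r_i+r_j)·cross = 12.5·-219.5000 = -2743.7500
edge 1: (10.5,11)→(14.5,16.5)  cross = 10.5·16.5 − 14.5·11 = 13.7500; (r_i+r_j)·cross = 25·13.7500 = 343.7500
edge 2: (14.5,16.5)→(15,32)  cross = 14.5·32 − 15·16.5 = 216.5000; (r_i+r_j)·cross = 29.5·216.5000 = 6386.7500
edge 3: (15,32)→(10.5,34.5)  cross = 15·34.5 − 10.5·32 = 181.5000; (r_i+r_j)·cross = 25.5·181.5000 = 4628.2500
edge 4: (10.5,34.5)→(2.5,32)  cross = 10.5·32 − 2.5·34.5 = 249.7500; (r_i+r_j)·cross = 13·249.7500 = 3246.7500
edge 5: (2.5,32)→(2,23)  cross = 2.5·23 − 2·32 = -6.5000; (r_i+r_j)·cross = 4.5·-6.5000 = -29.2500
Σcross = 435.5000 → A = |Σcross|/2 = 217.7500 mm²
Σ(r_i+r_j)·cross = 11832.5000 → first moment M = |Σ|/6 = 1972.0833
R_c = M/A = 1972.0833/217.7500 = 9.0566 mm
θ = 198° = 3.455752 rad
V = θ·R_c·A = 3.455752·9.0566·217.7500 = 6815.031 mm³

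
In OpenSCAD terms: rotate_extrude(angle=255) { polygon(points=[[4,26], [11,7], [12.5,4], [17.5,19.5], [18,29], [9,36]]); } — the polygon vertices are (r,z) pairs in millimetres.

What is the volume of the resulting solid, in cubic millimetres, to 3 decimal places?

Profile (r,z), 6 vertices: (4,26) (11,7) (12.5,4) (17.5,19.5) (18,29) (9,36)
edge 0: (4,26)→(11,7)  cross = 4·7 − 11·26 = -258.0000; (r_i+r_j)·cross = 15·-258.0000 = -3870.0000
edge 1: (11,7)→(12.5,4)  cross = 11·4 − 12.5·7 = -43.5000; (r_i+r_j)·cross = 23.5·-43.5000 = -1022.2500
edge 2: (12.5,4)→(17.5,19.5)  cross = 12.5·19.5 − 17.5·4 = 173.7500; (r_i+r_j)·cross = 30·173.7500 = 5212.5000
edge 3: (17.5,19.5)→(18,29)  cross = 17.5·29 − 18·19.5 = 156.5000; (r_i+r_j)·cross = 35.5·156.5000 = 5555.7500
edge 4: (18,29)→(9,36)  cross = 18·36 − 9·29 = 387.0000; (r_i+r_j)·cross = 27·387.0000 = 10449.0000
edge 5: (9,36)→(4,26)  cross = 9·26 − 4·36 = 90.0000; (r_i+r_j)·cross = 13·90.0000 = 1170.0000
Σcross = 505.7500 → A = |Σcross|/2 = 252.8750 mm²
Σ(r_i+r_j)·cross = 17495.0000 → first moment M = |Σ|/6 = 2915.8333
R_c = M/A = 2915.8333/252.8750 = 11.5307 mm
θ = 255° = 4.450590 rad
V = θ·R_c·A = 4.450590·11.5307·252.8750 = 12977.177 mm³

Volume = 12977.177 mm³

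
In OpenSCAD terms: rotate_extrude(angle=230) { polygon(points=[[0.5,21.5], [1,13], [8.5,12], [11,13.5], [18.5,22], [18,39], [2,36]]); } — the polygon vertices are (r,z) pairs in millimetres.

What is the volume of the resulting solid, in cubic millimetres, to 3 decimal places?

Profile (r,z), 7 vertices: (0.5,21.5) (1,13) (8.5,12) (11,13.5) (18.5,22) (18,39) (2,36)
edge 0: (0.5,21.5)→(1,13)  cross = 0.5·13 − 1·21.5 = -15.0000; (r_i+r_j)·cross = 1.5·-15.0000 = -22.5000
edge 1: (1,13)→(8.5,12)  cross = 1·12 − 8.5·13 = -98.5000; (r_i+r_j)·cross = 9.5·-98.5000 = -935.7500
edge 2: (8.5,12)→(11,13.5)  cross = 8.5·13.5 − 11·12 = -17.2500; (r_i+r_j)·cross = 19.5·-17.2500 = -336.3750
edge 3: (11,13.5)→(18.5,22)  cross = 11·22 − 18.5·13.5 = -7.7500; (r_i+r_j)·cross = 29.5·-7.7500 = -228.6250
edge 4: (18.5,22)→(18,39)  cross = 18.5·39 − 18·22 = 325.5000; (r_i+r_j)·cross = 36.5·325.5000 = 11880.7500
edge 5: (18,39)→(2,36)  cross = 18·36 − 2·39 = 570.0000; (r_i+r_j)·cross = 20·570.0000 = 11400.0000
edge 6: (2,36)→(0.5,21.5)  cross = 2·21.5 − 0.5·36 = 25.0000; (r_i+r_j)·cross = 2.5·25.0000 = 62.5000
Σcross = 782.0000 → A = |Σcross|/2 = 391.0000 mm²
Σ(r_i+r_j)·cross = 21820.0000 → first moment M = |Σ|/6 = 3636.6667
R_c = M/A = 3636.6667/391.0000 = 9.3009 mm
θ = 230° = 4.014257 rad
V = θ·R_c·A = 4.014257·9.3009·391.0000 = 14598.516 mm³

Volume = 14598.516 mm³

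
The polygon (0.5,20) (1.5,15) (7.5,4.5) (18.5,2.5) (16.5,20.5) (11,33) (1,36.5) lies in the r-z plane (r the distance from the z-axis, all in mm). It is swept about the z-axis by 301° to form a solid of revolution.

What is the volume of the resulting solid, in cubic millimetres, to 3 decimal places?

Volume = 19572.023 mm³

Profile (r,z), 7 vertices: (0.5,20) (1.5,15) (7.5,4.5) (18.5,2.5) (16.5,20.5) (11,33) (1,36.5)
edge 0: (0.5,20)→(1.5,15)  cross = 0.5·15 − 1.5·20 = -22.5000; (r_i+r_j)·cross = 2·-22.5000 = -45.0000
edge 1: (1.5,15)→(7.5,4.5)  cross = 1.5·4.5 − 7.5·15 = -105.7500; (r_i+r_j)·cross = 9·-105.7500 = -951.7500
edge 2: (7.5,4.5)→(18.5,2.5)  cross = 7.5·2.5 − 18.5·4.5 = -64.5000; (r_i+r_j)·cross = 26·-64.5000 = -1677.0000
edge 3: (18.5,2.5)→(16.5,20.5)  cross = 18.5·20.5 − 16.5·2.5 = 338.0000; (r_i+r_j)·cross = 35·338.0000 = 11830.0000
edge 4: (16.5,20.5)→(11,33)  cross = 16.5·33 − 11·20.5 = 319.0000; (r_i+r_j)·cross = 27.5·319.0000 = 8772.5000
edge 5: (11,33)→(1,36.5)  cross = 11·36.5 − 1·33 = 368.5000; (r_i+r_j)·cross = 12·368.5000 = 4422.0000
edge 6: (1,36.5)→(0.5,20)  cross = 1·20 − 0.5·36.5 = 1.7500; (r_i+r_j)·cross = 1.5·1.7500 = 2.6250
Σcross = 834.5000 → A = |Σcross|/2 = 417.2500 mm²
Σ(r_i+r_j)·cross = 22353.3750 → first moment M = |Σ|/6 = 3725.5625
R_c = M/A = 3725.5625/417.2500 = 8.9288 mm
θ = 301° = 5.253441 rad
V = θ·R_c·A = 5.253441·8.9288·417.2500 = 19572.023 mm³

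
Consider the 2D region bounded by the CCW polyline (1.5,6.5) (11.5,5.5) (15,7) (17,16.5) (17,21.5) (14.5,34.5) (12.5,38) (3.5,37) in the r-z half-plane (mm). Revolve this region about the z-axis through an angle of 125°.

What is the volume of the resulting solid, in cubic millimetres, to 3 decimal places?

Volume = 8392.352 mm³

Profile (r,z), 8 vertices: (1.5,6.5) (11.5,5.5) (15,7) (17,16.5) (17,21.5) (14.5,34.5) (12.5,38) (3.5,37)
edge 0: (1.5,6.5)→(11.5,5.5)  cross = 1.5·5.5 − 11.5·6.5 = -66.5000; (r_i+r_j)·cross = 13·-66.5000 = -864.5000
edge 1: (11.5,5.5)→(15,7)  cross = 11.5·7 − 15·5.5 = -2.0000; (r_i+r_j)·cross = 26.5·-2.0000 = -53.0000
edge 2: (15,7)→(17,16.5)  cross = 15·16.5 − 17·7 = 128.5000; (r_i+r_j)·cross = 32·128.5000 = 4112.0000
edge 3: (17,16.5)→(17,21.5)  cross = 17·21.5 − 17·16.5 = 85.0000; (r_i+r_j)·cross = 34·85.0000 = 2890.0000
edge 4: (17,21.5)→(14.5,34.5)  cross = 17·34.5 − 14.5·21.5 = 274.7500; (r_i+r_j)·cross = 31.5·274.7500 = 8654.6250
edge 5: (14.5,34.5)→(12.5,38)  cross = 14.5·38 − 12.5·34.5 = 119.7500; (r_i+r_j)·cross = 27·119.7500 = 3233.2500
edge 6: (12.5,38)→(3.5,37)  cross = 12.5·37 − 3.5·38 = 329.5000; (r_i+r_j)·cross = 16·329.5000 = 5272.0000
edge 7: (3.5,37)→(1.5,6.5)  cross = 3.5·6.5 − 1.5·37 = -32.7500; (r_i+r_j)·cross = 5·-32.7500 = -163.7500
Σcross = 836.2500 → A = |Σcross|/2 = 418.1250 mm²
Σ(r_i+r_j)·cross = 23080.6250 → first moment M = |Σ|/6 = 3846.7708
R_c = M/A = 3846.7708/418.1250 = 9.2000 mm
θ = 125° = 2.181662 rad
V = θ·R_c·A = 2.181662·9.2000·418.1250 = 8392.352 mm³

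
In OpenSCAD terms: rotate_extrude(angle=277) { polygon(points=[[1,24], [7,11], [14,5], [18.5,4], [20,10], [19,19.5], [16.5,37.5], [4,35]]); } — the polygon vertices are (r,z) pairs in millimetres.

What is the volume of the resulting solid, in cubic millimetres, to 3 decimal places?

Profile (r,z), 8 vertices: (1,24) (7,11) (14,5) (18.5,4) (20,10) (19,19.5) (16.5,37.5) (4,35)
edge 0: (1,24)→(7,11)  cross = 1·11 − 7·24 = -157.0000; (r_i+r_j)·cross = 8·-157.0000 = -1256.0000
edge 1: (7,11)→(14,5)  cross = 7·5 − 14·11 = -119.0000; (r_i+r_j)·cross = 21·-119.0000 = -2499.0000
edge 2: (14,5)→(18.5,4)  cross = 14·4 − 18.5·5 = -36.5000; (r_i+r_j)·cross = 32.5·-36.5000 = -1186.2500
edge 3: (18.5,4)→(20,10)  cross = 18.5·10 − 20·4 = 105.0000; (r_i+r_j)·cross = 38.5·105.0000 = 4042.5000
edge 4: (20,10)→(19,19.5)  cross = 20·19.5 − 19·10 = 200.0000; (r_i+r_j)·cross = 39·200.0000 = 7800.0000
edge 5: (19,19.5)→(16.5,37.5)  cross = 19·37.5 − 16.5·19.5 = 390.7500; (r_i+r_j)·cross = 35.5·390.7500 = 13871.6250
edge 6: (16.5,37.5)→(4,35)  cross = 16.5·35 − 4·37.5 = 427.5000; (r_i+r_j)·cross = 20.5·427.5000 = 8763.7500
edge 7: (4,35)→(1,24)  cross = 4·24 − 1·35 = 61.0000; (r_i+r_j)·cross = 5·61.0000 = 305.0000
Σcross = 871.7500 → A = |Σcross|/2 = 435.8750 mm²
Σ(r_i+r_j)·cross = 29841.6250 → first moment M = |Σ|/6 = 4973.6042
R_c = M/A = 4973.6042/435.8750 = 11.4106 mm
θ = 277° = 4.834562 rad
V = θ·R_c·A = 4.834562·11.4106·435.8750 = 24045.198 mm³

Volume = 24045.198 mm³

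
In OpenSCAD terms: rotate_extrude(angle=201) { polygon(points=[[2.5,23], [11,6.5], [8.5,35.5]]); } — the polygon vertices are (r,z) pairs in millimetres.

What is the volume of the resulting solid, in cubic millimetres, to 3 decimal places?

Profile (r,z), 3 vertices: (2.5,23) (11,6.5) (8.5,35.5)
edge 0: (2.5,23)→(11,6.5)  cross = 2.5·6.5 − 11·23 = -236.7500; (r_i+r_j)·cross = 13.5·-236.7500 = -3196.1250
edge 1: (11,6.5)→(8.5,35.5)  cross = 11·35.5 − 8.5·6.5 = 335.2500; (r_i+r_j)·cross = 19.5·335.2500 = 6537.3750
edge 2: (8.5,35.5)→(2.5,23)  cross = 8.5·23 − 2.5·35.5 = 106.7500; (r_i+r_j)·cross = 11·106.7500 = 1174.2500
Σcross = 205.2500 → A = |Σcross|/2 = 102.6250 mm²
Σ(r_i+r_j)·cross = 4515.5000 → first moment M = |Σ|/6 = 752.5833
R_c = M/A = 752.5833/102.6250 = 7.3333 mm
θ = 201° = 3.508112 rad
V = θ·R_c·A = 3.508112·7.3333·102.6250 = 2640.146 mm³

Volume = 2640.146 mm³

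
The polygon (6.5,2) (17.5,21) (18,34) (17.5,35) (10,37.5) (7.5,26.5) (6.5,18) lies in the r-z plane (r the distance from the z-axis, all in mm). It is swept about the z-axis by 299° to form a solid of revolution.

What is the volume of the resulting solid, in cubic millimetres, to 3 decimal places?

Volume = 15347.710 mm³

Profile (r,z), 7 vertices: (6.5,2) (17.5,21) (18,34) (17.5,35) (10,37.5) (7.5,26.5) (6.5,18)
edge 0: (6.5,2)→(17.5,21)  cross = 6.5·21 − 17.5·2 = 101.5000; (r_i+r_j)·cross = 24·101.5000 = 2436.0000
edge 1: (17.5,21)→(18,34)  cross = 17.5·34 − 18·21 = 217.0000; (r_i+r_j)·cross = 35.5·217.0000 = 7703.5000
edge 2: (18,34)→(17.5,35)  cross = 18·35 − 17.5·34 = 35.0000; (r_i+r_j)·cross = 35.5·35.0000 = 1242.5000
edge 3: (17.5,35)→(10,37.5)  cross = 17.5·37.5 − 10·35 = 306.2500; (r_i+r_j)·cross = 27.5·306.2500 = 8421.8750
edge 4: (10,37.5)→(7.5,26.5)  cross = 10·26.5 − 7.5·37.5 = -16.2500; (r_i+r_j)·cross = 17.5·-16.2500 = -284.3750
edge 5: (7.5,26.5)→(6.5,18)  cross = 7.5·18 − 6.5·26.5 = -37.2500; (r_i+r_j)·cross = 14·-37.2500 = -521.5000
edge 6: (6.5,18)→(6.5,2)  cross = 6.5·2 − 6.5·18 = -104.0000; (r_i+r_j)·cross = 13·-104.0000 = -1352.0000
Σcross = 502.2500 → A = |Σcross|/2 = 251.1250 mm²
Σ(r_i+r_j)·cross = 17646.0000 → first moment M = |Σ|/6 = 2941.0000
R_c = M/A = 2941.0000/251.1250 = 11.7113 mm
θ = 299° = 5.218534 rad
V = θ·R_c·A = 5.218534·11.7113·251.1250 = 15347.710 mm³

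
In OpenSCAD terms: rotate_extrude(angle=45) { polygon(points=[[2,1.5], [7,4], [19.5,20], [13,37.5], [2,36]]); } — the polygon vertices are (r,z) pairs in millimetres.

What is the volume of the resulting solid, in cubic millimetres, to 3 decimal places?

Volume = 2952.459 mm³

Profile (r,z), 5 vertices: (2,1.5) (7,4) (19.5,20) (13,37.5) (2,36)
edge 0: (2,1.5)→(7,4)  cross = 2·4 − 7·1.5 = -2.5000; (r_i+r_j)·cross = 9·-2.5000 = -22.5000
edge 1: (7,4)→(19.5,20)  cross = 7·20 − 19.5·4 = 62.0000; (r_i+r_j)·cross = 26.5·62.0000 = 1643.0000
edge 2: (19.5,20)→(13,37.5)  cross = 19.5·37.5 − 13·20 = 471.2500; (r_i+r_j)·cross = 32.5·471.2500 = 15315.6250
edge 3: (13,37.5)→(2,36)  cross = 13·36 − 2·37.5 = 393.0000; (r_i+r_j)·cross = 15·393.0000 = 5895.0000
edge 4: (2,36)→(2,1.5)  cross = 2·1.5 − 2·36 = -69.0000; (r_i+r_j)·cross = 4·-69.0000 = -276.0000
Σcross = 854.7500 → A = |Σcross|/2 = 427.3750 mm²
Σ(r_i+r_j)·cross = 22555.1250 → first moment M = |Σ|/6 = 3759.1875
R_c = M/A = 3759.1875/427.3750 = 8.7960 mm
θ = 45° = 0.785398 rad
V = θ·R_c·A = 0.785398·8.7960·427.3750 = 2952.459 mm³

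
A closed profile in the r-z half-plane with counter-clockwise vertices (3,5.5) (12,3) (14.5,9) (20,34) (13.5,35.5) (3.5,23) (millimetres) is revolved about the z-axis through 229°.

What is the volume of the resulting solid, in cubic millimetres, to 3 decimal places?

Volume = 15257.216 mm³

Profile (r,z), 6 vertices: (3,5.5) (12,3) (14.5,9) (20,34) (13.5,35.5) (3.5,23)
edge 0: (3,5.5)→(12,3)  cross = 3·3 − 12·5.5 = -57.0000; (r_i+r_j)·cross = 15·-57.0000 = -855.0000
edge 1: (12,3)→(14.5,9)  cross = 12·9 − 14.5·3 = 64.5000; (r_i+r_j)·cross = 26.5·64.5000 = 1709.2500
edge 2: (14.5,9)→(20,34)  cross = 14.5·34 − 20·9 = 313.0000; (r_i+r_j)·cross = 34.5·313.0000 = 10798.5000
edge 3: (20,34)→(13.5,35.5)  cross = 20·35.5 − 13.5·34 = 251.0000; (r_i+r_j)·cross = 33.5·251.0000 = 8408.5000
edge 4: (13.5,35.5)→(3.5,23)  cross = 13.5·23 − 3.5·35.5 = 186.2500; (r_i+r_j)·cross = 17·186.2500 = 3166.2500
edge 5: (3.5,23)→(3,5.5)  cross = 3.5·5.5 − 3·23 = -49.7500; (r_i+r_j)·cross = 6.5·-49.7500 = -323.3750
Σcross = 708.0000 → A = |Σcross|/2 = 354.0000 mm²
Σ(r_i+r_j)·cross = 22904.1250 → first moment M = |Σ|/6 = 3817.3542
R_c = M/A = 3817.3542/354.0000 = 10.7835 mm
θ = 229° = 3.996804 rad
V = θ·R_c·A = 3.996804·10.7835·354.0000 = 15257.216 mm³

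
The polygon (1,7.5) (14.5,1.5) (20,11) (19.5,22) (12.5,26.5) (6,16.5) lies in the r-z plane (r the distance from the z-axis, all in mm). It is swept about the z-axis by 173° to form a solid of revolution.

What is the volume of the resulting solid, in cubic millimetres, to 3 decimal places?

Volume = 10327.547 mm³

Profile (r,z), 6 vertices: (1,7.5) (14.5,1.5) (20,11) (19.5,22) (12.5,26.5) (6,16.5)
edge 0: (1,7.5)→(14.5,1.5)  cross = 1·1.5 − 14.5·7.5 = -107.2500; (r_i+r_j)·cross = 15.5·-107.2500 = -1662.3750
edge 1: (14.5,1.5)→(20,11)  cross = 14.5·11 − 20·1.5 = 129.5000; (r_i+r_j)·cross = 34.5·129.5000 = 4467.7500
edge 2: (20,11)→(19.5,22)  cross = 20·22 − 19.5·11 = 225.5000; (r_i+r_j)·cross = 39.5·225.5000 = 8907.2500
edge 3: (19.5,22)→(12.5,26.5)  cross = 19.5·26.5 − 12.5·22 = 241.7500; (r_i+r_j)·cross = 32·241.7500 = 7736.0000
edge 4: (12.5,26.5)→(6,16.5)  cross = 12.5·16.5 − 6·26.5 = 47.2500; (r_i+r_j)·cross = 18.5·47.2500 = 874.1250
edge 5: (6,16.5)→(1,7.5)  cross = 6·7.5 − 1·16.5 = 28.5000; (r_i+r_j)·cross = 7·28.5000 = 199.5000
Σcross = 565.2500 → A = |Σcross|/2 = 282.6250 mm²
Σ(r_i+r_j)·cross = 20522.2500 → first moment M = |Σ|/6 = 3420.3750
R_c = M/A = 3420.3750/282.6250 = 12.1022 mm
θ = 173° = 3.019420 rad
V = θ·R_c·A = 3.019420·12.1022·282.6250 = 10327.547 mm³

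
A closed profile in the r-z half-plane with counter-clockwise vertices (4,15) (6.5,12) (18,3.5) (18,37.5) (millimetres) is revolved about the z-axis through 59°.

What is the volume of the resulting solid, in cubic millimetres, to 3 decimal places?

Profile (r,z), 4 vertices: (4,15) (6.5,12) (18,3.5) (18,37.5)
edge 0: (4,15)→(6.5,12)  cross = 4·12 − 6.5·15 = -49.5000; (r_i+r_j)·cross = 10.5·-49.5000 = -519.7500
edge 1: (6.5,12)→(18,3.5)  cross = 6.5·3.5 − 18·12 = -193.2500; (r_i+r_j)·cross = 24.5·-193.2500 = -4734.6250
edge 2: (18,3.5)→(18,37.5)  cross = 18·37.5 − 18·3.5 = 612.0000; (r_i+r_j)·cross = 36·612.0000 = 22032.0000
edge 3: (18,37.5)→(4,15)  cross = 18·15 − 4·37.5 = 120.0000; (r_i+r_j)·cross = 22·120.0000 = 2640.0000
Σcross = 489.2500 → A = |Σcross|/2 = 244.6250 mm²
Σ(r_i+r_j)·cross = 19417.6250 → first moment M = |Σ|/6 = 3236.2708
R_c = M/A = 3236.2708/244.6250 = 13.2295 mm
θ = 59° = 1.029744 rad
V = θ·R_c·A = 1.029744·13.2295·244.6250 = 3332.531 mm³

Volume = 3332.531 mm³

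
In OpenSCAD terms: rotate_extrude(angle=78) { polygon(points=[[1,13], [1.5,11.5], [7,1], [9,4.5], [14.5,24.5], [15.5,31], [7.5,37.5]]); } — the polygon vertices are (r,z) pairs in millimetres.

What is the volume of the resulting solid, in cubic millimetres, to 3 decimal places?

Volume = 3163.027 mm³

Profile (r,z), 7 vertices: (1,13) (1.5,11.5) (7,1) (9,4.5) (14.5,24.5) (15.5,31) (7.5,37.5)
edge 0: (1,13)→(1.5,11.5)  cross = 1·11.5 − 1.5·13 = -8.0000; (r_i+r_j)·cross = 2.5·-8.0000 = -20.0000
edge 1: (1.5,11.5)→(7,1)  cross = 1.5·1 − 7·11.5 = -79.0000; (r_i+r_j)·cross = 8.5·-79.0000 = -671.5000
edge 2: (7,1)→(9,4.5)  cross = 7·4.5 − 9·1 = 22.5000; (r_i+r_j)·cross = 16·22.5000 = 360.0000
edge 3: (9,4.5)→(14.5,24.5)  cross = 9·24.5 − 14.5·4.5 = 155.2500; (r_i+r_j)·cross = 23.5·155.2500 = 3648.3750
edge 4: (14.5,24.5)→(15.5,31)  cross = 14.5·31 − 15.5·24.5 = 69.7500; (r_i+r_j)·cross = 30·69.7500 = 2092.5000
edge 5: (15.5,31)→(7.5,37.5)  cross = 15.5·37.5 − 7.5·31 = 348.7500; (r_i+r_j)·cross = 23·348.7500 = 8021.2500
edge 6: (7.5,37.5)→(1,13)  cross = 7.5·13 − 1·37.5 = 60.0000; (r_i+r_j)·cross = 8.5·60.0000 = 510.0000
Σcross = 569.2500 → A = |Σcross|/2 = 284.6250 mm²
Σ(r_i+r_j)·cross = 13940.6250 → first moment M = |Σ|/6 = 2323.4375
R_c = M/A = 2323.4375/284.6250 = 8.1632 mm
θ = 78° = 1.361357 rad
V = θ·R_c·A = 1.361357·8.1632·284.6250 = 3163.027 mm³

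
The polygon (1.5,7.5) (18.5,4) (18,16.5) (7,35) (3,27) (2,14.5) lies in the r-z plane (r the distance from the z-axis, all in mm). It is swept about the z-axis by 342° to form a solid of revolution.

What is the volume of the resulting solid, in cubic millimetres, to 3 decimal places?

Profile (r,z), 6 vertices: (1.5,7.5) (18.5,4) (18,16.5) (7,35) (3,27) (2,14.5)
edge 0: (1.5,7.5)→(18.5,4)  cross = 1.5·4 − 18.5·7.5 = -132.7500; (r_i+r_j)·cross = 20·-132.7500 = -2655.0000
edge 1: (18.5,4)→(18,16.5)  cross = 18.5·16.5 − 18·4 = 233.2500; (r_i+r_j)·cross = 36.5·233.2500 = 8513.6250
edge 2: (18,16.5)→(7,35)  cross = 18·35 − 7·16.5 = 514.5000; (r_i+r_j)·cross = 25·514.5000 = 12862.5000
edge 3: (7,35)→(3,27)  cross = 7·27 − 3·35 = 84.0000; (r_i+r_j)·cross = 10·84.0000 = 840.0000
edge 4: (3,27)→(2,14.5)  cross = 3·14.5 − 2·27 = -10.5000; (r_i+r_j)·cross = 5·-10.5000 = -52.5000
edge 5: (2,14.5)→(1.5,7.5)  cross = 2·7.5 − 1.5·14.5 = -6.7500; (r_i+r_j)·cross = 3.5·-6.7500 = -23.6250
Σcross = 681.7500 → A = |Σcross|/2 = 340.8750 mm²
Σ(r_i+r_j)·cross = 19485.0000 → first moment M = |Σ|/6 = 3247.5000
R_c = M/A = 3247.5000/340.8750 = 9.5270 mm
θ = 342° = 5.969026 rad
V = θ·R_c·A = 5.969026·9.5270·340.8750 = 19384.412 mm³

Volume = 19384.412 mm³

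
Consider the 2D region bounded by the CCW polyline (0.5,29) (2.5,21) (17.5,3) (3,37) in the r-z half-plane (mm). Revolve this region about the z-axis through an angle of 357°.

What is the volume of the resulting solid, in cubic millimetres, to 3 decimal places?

Volume = 6171.633 mm³

Profile (r,z), 4 vertices: (0.5,29) (2.5,21) (17.5,3) (3,37)
edge 0: (0.5,29)→(2.5,21)  cross = 0.5·21 − 2.5·29 = -62.0000; (r_i+r_j)·cross = 3·-62.0000 = -186.0000
edge 1: (2.5,21)→(17.5,3)  cross = 2.5·3 − 17.5·21 = -360.0000; (r_i+r_j)·cross = 20·-360.0000 = -7200.0000
edge 2: (17.5,3)→(3,37)  cross = 17.5·37 − 3·3 = 638.5000; (r_i+r_j)·cross = 20.5·638.5000 = 13089.2500
edge 3: (3,37)→(0.5,29)  cross = 3·29 − 0.5·37 = 68.5000; (r_i+r_j)·cross = 3.5·68.5000 = 239.7500
Σcross = 285.0000 → A = |Σcross|/2 = 142.5000 mm²
Σ(r_i+r_j)·cross = 5943.0000 → first moment M = |Σ|/6 = 990.5000
R_c = M/A = 990.5000/142.5000 = 6.9509 mm
θ = 357° = 6.230825 rad
V = θ·R_c·A = 6.230825·6.9509·142.5000 = 6171.633 mm³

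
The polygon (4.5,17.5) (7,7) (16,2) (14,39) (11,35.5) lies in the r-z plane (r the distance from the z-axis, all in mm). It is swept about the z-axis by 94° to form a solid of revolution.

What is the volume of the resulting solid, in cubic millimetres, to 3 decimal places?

Volume = 4590.186 mm³

Profile (r,z), 5 vertices: (4.5,17.5) (7,7) (16,2) (14,39) (11,35.5)
edge 0: (4.5,17.5)→(7,7)  cross = 4.5·7 − 7·17.5 = -91.0000; (r_i+r_j)·cross = 11.5·-91.0000 = -1046.5000
edge 1: (7,7)→(16,2)  cross = 7·2 − 16·7 = -98.0000; (r_i+r_j)·cross = 23·-98.0000 = -2254.0000
edge 2: (16,2)→(14,39)  cross = 16·39 − 14·2 = 596.0000; (r_i+r_j)·cross = 30·596.0000 = 17880.0000
edge 3: (14,39)→(11,35.5)  cross = 14·35.5 − 11·39 = 68.0000; (r_i+r_j)·cross = 25·68.0000 = 1700.0000
edge 4: (11,35.5)→(4.5,17.5)  cross = 11·17.5 − 4.5·35.5 = 32.7500; (r_i+r_j)·cross = 15.5·32.7500 = 507.6250
Σcross = 507.7500 → A = |Σcross|/2 = 253.8750 mm²
Σ(r_i+r_j)·cross = 16787.1250 → first moment M = |Σ|/6 = 2797.8542
R_c = M/A = 2797.8542/253.8750 = 11.0206 mm
θ = 94° = 1.640609 rad
V = θ·R_c·A = 1.640609·11.0206·253.8750 = 4590.186 mm³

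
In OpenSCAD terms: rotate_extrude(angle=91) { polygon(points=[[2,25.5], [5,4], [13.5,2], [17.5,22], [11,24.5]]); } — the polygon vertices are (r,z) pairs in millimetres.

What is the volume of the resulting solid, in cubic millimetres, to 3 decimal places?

Profile (r,z), 5 vertices: (2,25.5) (5,4) (13.5,2) (17.5,22) (11,24.5)
edge 0: (2,25.5)→(5,4)  cross = 2·4 − 5·25.5 = -119.5000; (r_i+r_j)·cross = 7·-119.5000 = -836.5000
edge 1: (5,4)→(13.5,2)  cross = 5·2 − 13.5·4 = -44.0000; (r_i+r_j)·cross = 18.5·-44.0000 = -814.0000
edge 2: (13.5,2)→(17.5,22)  cross = 13.5·22 − 17.5·2 = 262.0000; (r_i+r_j)·cross = 31·262.0000 = 8122.0000
edge 3: (17.5,22)→(11,24.5)  cross = 17.5·24.5 − 11·22 = 186.7500; (r_i+r_j)·cross = 28.5·186.7500 = 5322.3750
edge 4: (11,24.5)→(2,25.5)  cross = 11·25.5 − 2·24.5 = 231.5000; (r_i+r_j)·cross = 13·231.5000 = 3009.5000
Σcross = 516.7500 → A = |Σcross|/2 = 258.3750 mm²
Σ(r_i+r_j)·cross = 14803.3750 → first moment M = |Σ|/6 = 2467.2292
R_c = M/A = 2467.2292/258.3750 = 9.5490 mm
θ = 91° = 1.588250 rad
V = θ·R_c·A = 1.588250·9.5490·258.3750 = 3918.576 mm³

Volume = 3918.576 mm³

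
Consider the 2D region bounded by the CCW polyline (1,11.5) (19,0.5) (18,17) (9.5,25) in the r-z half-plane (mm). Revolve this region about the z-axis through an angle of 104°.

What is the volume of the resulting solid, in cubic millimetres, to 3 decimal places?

Volume = 4863.485 mm³

Profile (r,z), 4 vertices: (1,11.5) (19,0.5) (18,17) (9.5,25)
edge 0: (1,11.5)→(19,0.5)  cross = 1·0.5 − 19·11.5 = -218.0000; (r_i+r_j)·cross = 20·-218.0000 = -4360.0000
edge 1: (19,0.5)→(18,17)  cross = 19·17 − 18·0.5 = 314.0000; (r_i+r_j)·cross = 37·314.0000 = 11618.0000
edge 2: (18,17)→(9.5,25)  cross = 18·25 − 9.5·17 = 288.5000; (r_i+r_j)·cross = 27.5·288.5000 = 7933.7500
edge 3: (9.5,25)→(1,11.5)  cross = 9.5·11.5 − 1·25 = 84.2500; (r_i+r_j)·cross = 10.5·84.2500 = 884.6250
Σcross = 468.7500 → A = |Σcross|/2 = 234.3750 mm²
Σ(r_i+r_j)·cross = 16076.3750 → first moment M = |Σ|/6 = 2679.3958
R_c = M/A = 2679.3958/234.3750 = 11.4321 mm
θ = 104° = 1.815142 rad
V = θ·R_c·A = 1.815142·11.4321·234.3750 = 4863.485 mm³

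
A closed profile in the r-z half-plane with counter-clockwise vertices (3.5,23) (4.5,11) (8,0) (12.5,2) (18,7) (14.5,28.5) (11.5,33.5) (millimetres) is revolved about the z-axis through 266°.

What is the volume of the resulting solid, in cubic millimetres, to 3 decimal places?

Profile (r,z), 7 vertices: (3.5,23) (4.5,11) (8,0) (12.5,2) (18,7) (14.5,28.5) (11.5,33.5)
edge 0: (3.5,23)→(4.5,11)  cross = 3.5·11 − 4.5·23 = -65.0000; (r_i+r_j)·cross = 8·-65.0000 = -520.0000
edge 1: (4.5,11)→(8,0)  cross = 4.5·0 − 8·11 = -88.0000; (r_i+r_j)·cross = 12.5·-88.0000 = -1100.0000
edge 2: (8,0)→(12.5,2)  cross = 8·2 − 12.5·0 = 16.0000; (r_i+r_j)·cross = 20.5·16.0000 = 328.0000
edge 3: (12.5,2)→(18,7)  cross = 12.5·7 − 18·2 = 51.5000; (r_i+r_j)·cross = 30.5·51.5000 = 1570.7500
edge 4: (18,7)→(14.5,28.5)  cross = 18·28.5 − 14.5·7 = 411.5000; (r_i+r_j)·cross = 32.5·411.5000 = 13373.7500
edge 5: (14.5,28.5)→(11.5,33.5)  cross = 14.5·33.5 − 11.5·28.5 = 158.0000; (r_i+r_j)·cross = 26·158.0000 = 4108.0000
edge 6: (11.5,33.5)→(3.5,23)  cross = 11.5·23 − 3.5·33.5 = 147.2500; (r_i+r_j)·cross = 15·147.2500 = 2208.7500
Σcross = 631.2500 → A = |Σcross|/2 = 315.6250 mm²
Σ(r_i+r_j)·cross = 19969.2500 → first moment M = |Σ|/6 = 3328.2083
R_c = M/A = 3328.2083/315.6250 = 10.5448 mm
θ = 266° = 4.642576 rad
V = θ·R_c·A = 4.642576·10.5448·315.6250 = 15451.459 mm³

Volume = 15451.459 mm³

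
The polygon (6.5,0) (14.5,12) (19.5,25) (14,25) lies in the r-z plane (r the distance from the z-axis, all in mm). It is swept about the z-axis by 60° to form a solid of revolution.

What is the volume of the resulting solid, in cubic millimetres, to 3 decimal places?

Profile (r,z), 4 vertices: (6.5,0) (14.5,12) (19.5,25) (14,25)
edge 0: (6.5,0)→(14.5,12)  cross = 6.5·12 − 14.5·0 = 78.0000; (r_i+r_j)·cross = 21·78.0000 = 1638.0000
edge 1: (14.5,12)→(19.5,25)  cross = 14.5·25 − 19.5·12 = 128.5000; (r_i+r_j)·cross = 34·128.5000 = 4369.0000
edge 2: (19.5,25)→(14,25)  cross = 19.5·25 − 14·25 = 137.5000; (r_i+r_j)·cross = 33.5·137.5000 = 4606.2500
edge 3: (14,25)→(6.5,0)  cross = 14·0 − 6.5·25 = -162.5000; (r_i+r_j)·cross = 20.5·-162.5000 = -3331.2500
Σcross = 181.5000 → A = |Σcross|/2 = 90.7500 mm²
Σ(r_i+r_j)·cross = 7282.0000 → first moment M = |Σ|/6 = 1213.6667
R_c = M/A = 1213.6667/90.7500 = 13.3737 mm
θ = 60° = 1.047198 rad
V = θ·R_c·A = 1.047198·13.3737·90.7500 = 1270.949 mm³

Volume = 1270.949 mm³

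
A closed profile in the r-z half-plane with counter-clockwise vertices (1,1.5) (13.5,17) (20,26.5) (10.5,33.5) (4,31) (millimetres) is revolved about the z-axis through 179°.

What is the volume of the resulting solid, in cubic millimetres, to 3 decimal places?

Volume = 7887.215 mm³

Profile (r,z), 5 vertices: (1,1.5) (13.5,17) (20,26.5) (10.5,33.5) (4,31)
edge 0: (1,1.5)→(13.5,17)  cross = 1·17 − 13.5·1.5 = -3.2500; (r_i+r_j)·cross = 14.5·-3.2500 = -47.1250
edge 1: (13.5,17)→(20,26.5)  cross = 13.5·26.5 − 20·17 = 17.7500; (r_i+r_j)·cross = 33.5·17.7500 = 594.6250
edge 2: (20,26.5)→(10.5,33.5)  cross = 20·33.5 − 10.5·26.5 = 391.7500; (r_i+r_j)·cross = 30.5·391.7500 = 11948.3750
edge 3: (10.5,33.5)→(4,31)  cross = 10.5·31 − 4·33.5 = 191.5000; (r_i+r_j)·cross = 14.5·191.5000 = 2776.7500
edge 4: (4,31)→(1,1.5)  cross = 4·1.5 − 1·31 = -25.0000; (r_i+r_j)·cross = 5·-25.0000 = -125.0000
Σcross = 572.7500 → A = |Σcross|/2 = 286.3750 mm²
Σ(r_i+r_j)·cross = 15147.6250 → first moment M = |Σ|/6 = 2524.6042
R_c = M/A = 2524.6042/286.3750 = 8.8157 mm
θ = 179° = 3.124139 rad
V = θ·R_c·A = 3.124139·8.8157·286.3750 = 7887.215 mm³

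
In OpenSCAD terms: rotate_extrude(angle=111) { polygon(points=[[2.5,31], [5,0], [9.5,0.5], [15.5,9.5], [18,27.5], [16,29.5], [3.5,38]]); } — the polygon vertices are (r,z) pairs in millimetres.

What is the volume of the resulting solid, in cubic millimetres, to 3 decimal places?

Volume = 7266.467 mm³

Profile (r,z), 7 vertices: (2.5,31) (5,0) (9.5,0.5) (15.5,9.5) (18,27.5) (16,29.5) (3.5,38)
edge 0: (2.5,31)→(5,0)  cross = 2.5·0 − 5·31 = -155.0000; (r_i+r_j)·cross = 7.5·-155.0000 = -1162.5000
edge 1: (5,0)→(9.5,0.5)  cross = 5·0.5 − 9.5·0 = 2.5000; (r_i+r_j)·cross = 14.5·2.5000 = 36.2500
edge 2: (9.5,0.5)→(15.5,9.5)  cross = 9.5·9.5 − 15.5·0.5 = 82.5000; (r_i+r_j)·cross = 25·82.5000 = 2062.5000
edge 3: (15.5,9.5)→(18,27.5)  cross = 15.5·27.5 − 18·9.5 = 255.2500; (r_i+r_j)·cross = 33.5·255.2500 = 8550.8750
edge 4: (18,27.5)→(16,29.5)  cross = 18·29.5 − 16·27.5 = 91.0000; (r_i+r_j)·cross = 34·91.0000 = 3094.0000
edge 5: (16,29.5)→(3.5,38)  cross = 16·38 − 3.5·29.5 = 504.7500; (r_i+r_j)·cross = 19.5·504.7500 = 9842.6250
edge 6: (3.5,38)→(2.5,31)  cross = 3.5·31 − 2.5·38 = 13.5000; (r_i+r_j)·cross = 6·13.5000 = 81.0000
Σcross = 794.5000 → A = |Σcross|/2 = 397.2500 mm²
Σ(r_i+r_j)·cross = 22504.7500 → first moment M = |Σ|/6 = 3750.7917
R_c = M/A = 3750.7917/397.2500 = 9.4419 mm
θ = 111° = 1.937315 rad
V = θ·R_c·A = 1.937315·9.4419·397.2500 = 7266.467 mm³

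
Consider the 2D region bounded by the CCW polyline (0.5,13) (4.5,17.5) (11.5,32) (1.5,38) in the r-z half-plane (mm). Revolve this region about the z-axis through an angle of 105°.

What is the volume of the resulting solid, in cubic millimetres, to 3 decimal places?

Profile (r,z), 4 vertices: (0.5,13) (4.5,17.5) (11.5,32) (1.5,38)
edge 0: (0.5,13)→(4.5,17.5)  cross = 0.5·17.5 − 4.5·13 = -49.7500; (r_i+r_j)·cross = 5·-49.7500 = -248.7500
edge 1: (4.5,17.5)→(11.5,32)  cross = 4.5·32 − 11.5·17.5 = -57.2500; (r_i+r_j)·cross = 16·-57.2500 = -916.0000
edge 2: (11.5,32)→(1.5,38)  cross = 11.5·38 − 1.5·32 = 389.0000; (r_i+r_j)·cross = 13·389.0000 = 5057.0000
edge 3: (1.5,38)→(0.5,13)  cross = 1.5·13 − 0.5·38 = 0.5000; (r_i+r_j)·cross = 2·0.5000 = 1.0000
Σcross = 282.5000 → A = |Σcross|/2 = 141.2500 mm²
Σ(r_i+r_j)·cross = 3893.2500 → first moment M = |Σ|/6 = 648.8750
R_c = M/A = 648.8750/141.2500 = 4.5938 mm
θ = 105° = 1.832596 rad
V = θ·R_c·A = 1.832596·4.5938·141.2500 = 1189.126 mm³

Volume = 1189.126 mm³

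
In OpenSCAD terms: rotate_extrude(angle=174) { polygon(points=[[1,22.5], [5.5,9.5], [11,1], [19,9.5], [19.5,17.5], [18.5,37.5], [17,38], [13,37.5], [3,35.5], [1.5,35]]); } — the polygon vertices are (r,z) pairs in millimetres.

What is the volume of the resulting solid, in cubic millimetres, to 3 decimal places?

Profile (r,z), 10 vertices: (1,22.5) (5.5,9.5) (11,1) (19,9.5) (19.5,17.5) (18.5,37.5) (17,38) (13,37.5) (3,35.5) (1.5,35)
edge 0: (1,22.5)→(5.5,9.5)  cross = 1·9.5 − 5.5·22.5 = -114.2500; (r_i+r_j)·cross = 6.5·-114.2500 = -742.6250
edge 1: (5.5,9.5)→(11,1)  cross = 5.5·1 − 11·9.5 = -99.0000; (r_i+r_j)·cross = 16.5·-99.0000 = -1633.5000
edge 2: (11,1)→(19,9.5)  cross = 11·9.5 − 19·1 = 85.5000; (r_i+r_j)·cross = 30·85.5000 = 2565.0000
edge 3: (19,9.5)→(19.5,17.5)  cross = 19·17.5 − 19.5·9.5 = 147.2500; (r_i+r_j)·cross = 38.5·147.2500 = 5669.1250
edge 4: (19.5,17.5)→(18.5,37.5)  cross = 19.5·37.5 − 18.5·17.5 = 407.5000; (r_i+r_j)·cross = 38·407.5000 = 15485.0000
edge 5: (18.5,37.5)→(17,38)  cross = 18.5·38 − 17·37.5 = 65.5000; (r_i+r_j)·cross = 35.5·65.5000 = 2325.2500
edge 6: (17,38)→(13,37.5)  cross = 17·37.5 − 13·38 = 143.5000; (r_i+r_j)·cross = 30·143.5000 = 4305.0000
edge 7: (13,37.5)→(3,35.5)  cross = 13·35.5 − 3·37.5 = 349.0000; (r_i+r_j)·cross = 16·349.0000 = 5584.0000
edge 8: (3,35.5)→(1.5,35)  cross = 3·35 − 1.5·35.5 = 51.7500; (r_i+r_j)·cross = 4.5·51.7500 = 232.8750
edge 9: (1.5,35)→(1,22.5)  cross = 1.5·22.5 − 1·35 = -1.2500; (r_i+r_j)·cross = 2.5·-1.2500 = -3.1250
Σcross = 1035.5000 → A = |Σcross|/2 = 517.7500 mm²
Σ(r_i+r_j)·cross = 33787.0000 → first moment M = |Σ|/6 = 5631.1667
R_c = M/A = 5631.1667/517.7500 = 10.8762 mm
θ = 174° = 3.036873 rad
V = θ·R_c·A = 3.036873·10.8762·517.7500 = 17101.137 mm³

Volume = 17101.137 mm³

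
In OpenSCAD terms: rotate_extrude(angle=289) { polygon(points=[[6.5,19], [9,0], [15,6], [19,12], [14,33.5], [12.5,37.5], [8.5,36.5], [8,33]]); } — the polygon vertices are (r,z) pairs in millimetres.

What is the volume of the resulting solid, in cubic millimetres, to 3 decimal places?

Volume = 17617.962 mm³

Profile (r,z), 8 vertices: (6.5,19) (9,0) (15,6) (19,12) (14,33.5) (12.5,37.5) (8.5,36.5) (8,33)
edge 0: (6.5,19)→(9,0)  cross = 6.5·0 − 9·19 = -171.0000; (r_i+r_j)·cross = 15.5·-171.0000 = -2650.5000
edge 1: (9,0)→(15,6)  cross = 9·6 − 15·0 = 54.0000; (r_i+r_j)·cross = 24·54.0000 = 1296.0000
edge 2: (15,6)→(19,12)  cross = 15·12 − 19·6 = 66.0000; (r_i+r_j)·cross = 34·66.0000 = 2244.0000
edge 3: (19,12)→(14,33.5)  cross = 19·33.5 − 14·12 = 468.5000; (r_i+r_j)·cross = 33·468.5000 = 15460.5000
edge 4: (14,33.5)→(12.5,37.5)  cross = 14·37.5 − 12.5·33.5 = 106.2500; (r_i+r_j)·cross = 26.5·106.2500 = 2815.6250
edge 5: (12.5,37.5)→(8.5,36.5)  cross = 12.5·36.5 − 8.5·37.5 = 137.5000; (r_i+r_j)·cross = 21·137.5000 = 2887.5000
edge 6: (8.5,36.5)→(8,33)  cross = 8.5·33 − 8·36.5 = -11.5000; (r_i+r_j)·cross = 16.5·-11.5000 = -189.7500
edge 7: (8,33)→(6.5,19)  cross = 8·19 − 6.5·33 = -62.5000; (r_i+r_j)·cross = 14.5·-62.5000 = -906.2500
Σcross = 587.2500 → A = |Σcross|/2 = 293.6250 mm²
Σ(r_i+r_j)·cross = 20957.1250 → first moment M = |Σ|/6 = 3492.8542
R_c = M/A = 3492.8542/293.6250 = 11.8956 mm
θ = 289° = 5.044002 rad
V = θ·R_c·A = 5.044002·11.8956·293.6250 = 17617.962 mm³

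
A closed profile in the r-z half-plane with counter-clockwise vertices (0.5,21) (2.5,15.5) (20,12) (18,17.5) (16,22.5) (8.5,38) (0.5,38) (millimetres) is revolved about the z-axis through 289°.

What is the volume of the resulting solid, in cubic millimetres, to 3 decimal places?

Profile (r,z), 7 vertices: (0.5,21) (2.5,15.5) (20,12) (18,17.5) (16,22.5) (8.5,38) (0.5,38)
edge 0: (0.5,21)→(2.5,15.5)  cross = 0.5·15.5 − 2.5·21 = -44.7500; (r_i+r_j)·cross = 3·-44.7500 = -134.2500
edge 1: (2.5,15.5)→(20,12)  cross = 2.5·12 − 20·15.5 = -280.0000; (r_i+r_j)·cross = 22.5·-280.0000 = -6300.0000
edge 2: (20,12)→(18,17.5)  cross = 20·17.5 − 18·12 = 134.0000; (r_i+r_j)·cross = 38·134.0000 = 5092.0000
edge 3: (18,17.5)→(16,22.5)  cross = 18·22.5 − 16·17.5 = 125.0000; (r_i+r_j)·cross = 34·125.0000 = 4250.0000
edge 4: (16,22.5)→(8.5,38)  cross = 16·38 − 8.5·22.5 = 416.7500; (r_i+r_j)·cross = 24.5·416.7500 = 10210.3750
edge 5: (8.5,38)→(0.5,38)  cross = 8.5·38 − 0.5·38 = 304.0000; (r_i+r_j)·cross = 9·304.0000 = 2736.0000
edge 6: (0.5,38)→(0.5,21)  cross = 0.5·21 − 0.5·38 = -8.5000; (r_i+r_j)·cross = 1·-8.5000 = -8.5000
Σcross = 646.5000 → A = |Σcross|/2 = 323.2500 mm²
Σ(r_i+r_j)·cross = 15845.6250 → first moment M = |Σ|/6 = 2640.9375
R_c = M/A = 2640.9375/323.2500 = 8.1700 mm
θ = 289° = 5.044002 rad
V = θ·R_c·A = 5.044002·8.1700·323.2500 = 13320.893 mm³

Volume = 13320.893 mm³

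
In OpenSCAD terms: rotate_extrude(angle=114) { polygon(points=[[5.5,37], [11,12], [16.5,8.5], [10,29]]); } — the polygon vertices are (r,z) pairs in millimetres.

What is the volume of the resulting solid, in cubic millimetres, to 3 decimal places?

Volume = 1721.152 mm³

Profile (r,z), 4 vertices: (5.5,37) (11,12) (16.5,8.5) (10,29)
edge 0: (5.5,37)→(11,12)  cross = 5.5·12 − 11·37 = -341.0000; (r_i+r_j)·cross = 16.5·-341.0000 = -5626.5000
edge 1: (11,12)→(16.5,8.5)  cross = 11·8.5 − 16.5·12 = -104.5000; (r_i+r_j)·cross = 27.5·-104.5000 = -2873.7500
edge 2: (16.5,8.5)→(10,29)  cross = 16.5·29 − 10·8.5 = 393.5000; (r_i+r_j)·cross = 26.5·393.5000 = 10427.7500
edge 3: (10,29)→(5.5,37)  cross = 10·37 − 5.5·29 = 210.5000; (r_i+r_j)·cross = 15.5·210.5000 = 3262.7500
Σcross = 158.5000 → A = |Σcross|/2 = 79.2500 mm²
Σ(r_i+r_j)·cross = 5190.2500 → first moment M = |Σ|/6 = 865.0417
R_c = M/A = 865.0417/79.2500 = 10.9154 mm
θ = 114° = 1.989675 rad
V = θ·R_c·A = 1.989675·10.9154·79.2500 = 1721.152 mm³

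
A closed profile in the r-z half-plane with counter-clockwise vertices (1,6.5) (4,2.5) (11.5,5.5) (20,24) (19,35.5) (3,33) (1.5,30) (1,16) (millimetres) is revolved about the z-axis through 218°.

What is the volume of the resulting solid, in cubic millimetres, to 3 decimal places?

Volume = 16812.301 mm³

Profile (r,z), 8 vertices: (1,6.5) (4,2.5) (11.5,5.5) (20,24) (19,35.5) (3,33) (1.5,30) (1,16)
edge 0: (1,6.5)→(4,2.5)  cross = 1·2.5 − 4·6.5 = -23.5000; (r_i+r_j)·cross = 5·-23.5000 = -117.5000
edge 1: (4,2.5)→(11.5,5.5)  cross = 4·5.5 − 11.5·2.5 = -6.7500; (r_i+r_j)·cross = 15.5·-6.7500 = -104.6250
edge 2: (11.5,5.5)→(20,24)  cross = 11.5·24 − 20·5.5 = 166.0000; (r_i+r_j)·cross = 31.5·166.0000 = 5229.0000
edge 3: (20,24)→(19,35.5)  cross = 20·35.5 − 19·24 = 254.0000; (r_i+r_j)·cross = 39·254.0000 = 9906.0000
edge 4: (19,35.5)→(3,33)  cross = 19·33 − 3·35.5 = 520.5000; (r_i+r_j)·cross = 22·520.5000 = 11451.0000
edge 5: (3,33)→(1.5,30)  cross = 3·30 − 1.5·33 = 40.5000; (r_i+r_j)·cross = 4.5·40.5000 = 182.2500
edge 6: (1.5,30)→(1,16)  cross = 1.5·16 − 1·30 = -6.0000; (r_i+r_j)·cross = 2.5·-6.0000 = -15.0000
edge 7: (1,16)→(1,6.5)  cross = 1·6.5 − 1·16 = -9.5000; (r_i+r_j)·cross = 2·-9.5000 = -19.0000
Σcross = 935.2500 → A = |Σcross|/2 = 467.6250 mm²
Σ(r_i+r_j)·cross = 26512.1250 → first moment M = |Σ|/6 = 4418.6875
R_c = M/A = 4418.6875/467.6250 = 9.4492 mm
θ = 218° = 3.804818 rad
V = θ·R_c·A = 3.804818·9.4492·467.6250 = 16812.301 mm³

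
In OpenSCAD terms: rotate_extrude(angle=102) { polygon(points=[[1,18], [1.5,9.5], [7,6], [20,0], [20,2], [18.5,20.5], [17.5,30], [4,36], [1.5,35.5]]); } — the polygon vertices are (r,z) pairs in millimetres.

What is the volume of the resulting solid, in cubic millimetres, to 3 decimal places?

Volume = 9103.162 mm³

Profile (r,z), 9 vertices: (1,18) (1.5,9.5) (7,6) (20,0) (20,2) (18.5,20.5) (17.5,30) (4,36) (1.5,35.5)
edge 0: (1,18)→(1.5,9.5)  cross = 1·9.5 − 1.5·18 = -17.5000; (r_i+r_j)·cross = 2.5·-17.5000 = -43.7500
edge 1: (1.5,9.5)→(7,6)  cross = 1.5·6 − 7·9.5 = -57.5000; (r_i+r_j)·cross = 8.5·-57.5000 = -488.7500
edge 2: (7,6)→(20,0)  cross = 7·0 − 20·6 = -120.0000; (r_i+r_j)·cross = 27·-120.0000 = -3240.0000
edge 3: (20,0)→(20,2)  cross = 20·2 − 20·0 = 40.0000; (r_i+r_j)·cross = 40·40.0000 = 1600.0000
edge 4: (20,2)→(18.5,20.5)  cross = 20·20.5 − 18.5·2 = 373.0000; (r_i+r_j)·cross = 38.5·373.0000 = 14360.5000
edge 5: (18.5,20.5)→(17.5,30)  cross = 18.5·30 − 17.5·20.5 = 196.2500; (r_i+r_j)·cross = 36·196.2500 = 7065.0000
edge 6: (17.5,30)→(4,36)  cross = 17.5·36 − 4·30 = 510.0000; (r_i+r_j)·cross = 21.5·510.0000 = 10965.0000
edge 7: (4,36)→(1.5,35.5)  cross = 4·35.5 − 1.5·36 = 88.0000; (r_i+r_j)·cross = 5.5·88.0000 = 484.0000
edge 8: (1.5,35.5)→(1,18)  cross = 1.5·18 − 1·35.5 = -8.5000; (r_i+r_j)·cross = 2.5·-8.5000 = -21.2500
Σcross = 1003.7500 → A = |Σcross|/2 = 501.8750 mm²
Σ(r_i+r_j)·cross = 30680.7500 → first moment M = |Σ|/6 = 5113.4583
R_c = M/A = 5113.4583/501.8750 = 10.1887 mm
θ = 102° = 1.780236 rad
V = θ·R_c·A = 1.780236·10.1887·501.8750 = 9103.162 mm³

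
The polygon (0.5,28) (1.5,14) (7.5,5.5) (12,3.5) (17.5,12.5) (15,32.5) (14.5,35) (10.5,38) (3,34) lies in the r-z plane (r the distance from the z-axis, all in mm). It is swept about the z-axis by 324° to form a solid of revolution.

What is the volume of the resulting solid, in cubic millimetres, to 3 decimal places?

Profile (r,z), 9 vertices: (0.5,28) (1.5,14) (7.5,5.5) (12,3.5) (17.5,12.5) (15,32.5) (14.5,35) (10.5,38) (3,34)
edge 0: (0.5,28)→(1.5,14)  cross = 0.5·14 − 1.5·28 = -35.0000; (r_i+r_j)·cross = 2·-35.0000 = -70.0000
edge 1: (1.5,14)→(7.5,5.5)  cross = 1.5·5.5 − 7.5·14 = -96.7500; (r_i+r_j)·cross = 9·-96.7500 = -870.7500
edge 2: (7.5,5.5)→(12,3.5)  cross = 7.5·3.5 − 12·5.5 = -39.7500; (r_i+r_j)·cross = 19.5·-39.7500 = -775.1250
edge 3: (12,3.5)→(17.5,12.5)  cross = 12·12.5 − 17.5·3.5 = 88.7500; (r_i+r_j)·cross = 29.5·88.7500 = 2618.1250
edge 4: (17.5,12.5)→(15,32.5)  cross = 17.5·32.5 − 15·12.5 = 381.2500; (r_i+r_j)·cross = 32.5·381.2500 = 12390.6250
edge 5: (15,32.5)→(14.5,35)  cross = 15·35 − 14.5·32.5 = 53.7500; (r_i+r_j)·cross = 29.5·53.7500 = 1585.6250
edge 6: (14.5,35)→(10.5,38)  cross = 14.5·38 − 10.5·35 = 183.5000; (r_i+r_j)·cross = 25·183.5000 = 4587.5000
edge 7: (10.5,38)→(3,34)  cross = 10.5·34 − 3·38 = 243.0000; (r_i+r_j)·cross = 13.5·243.0000 = 3280.5000
edge 8: (3,34)→(0.5,28)  cross = 3·28 − 0.5·34 = 67.0000; (r_i+r_j)·cross = 3.5·67.0000 = 234.5000
Σcross = 845.7500 → A = |Σcross|/2 = 422.8750 mm²
Σ(r_i+r_j)·cross = 22981.0000 → first moment M = |Σ|/6 = 3830.1667
R_c = M/A = 3830.1667/422.8750 = 9.0574 mm
θ = 324° = 5.654867 rad
V = θ·R_c·A = 5.654867·9.0574·422.8750 = 21659.082 mm³

Volume = 21659.082 mm³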